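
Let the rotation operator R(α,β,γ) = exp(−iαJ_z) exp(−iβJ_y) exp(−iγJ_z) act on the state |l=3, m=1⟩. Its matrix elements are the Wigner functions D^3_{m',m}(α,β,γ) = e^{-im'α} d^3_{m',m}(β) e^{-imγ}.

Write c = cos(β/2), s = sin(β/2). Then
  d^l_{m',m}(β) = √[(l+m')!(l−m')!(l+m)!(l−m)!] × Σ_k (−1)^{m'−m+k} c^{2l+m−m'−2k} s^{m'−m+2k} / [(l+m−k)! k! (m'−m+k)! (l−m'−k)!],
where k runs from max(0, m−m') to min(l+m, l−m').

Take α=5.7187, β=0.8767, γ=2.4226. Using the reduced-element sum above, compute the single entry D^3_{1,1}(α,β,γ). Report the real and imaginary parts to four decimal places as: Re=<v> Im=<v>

Re=0.0731 Im=0.2474

Split into d^3_{1,1}(β=0.8767) × two z-phases.
c=cos(0.8767/2)=0.905453, s=sin(0.8767/2)=0.424446; N=√[24·2·24·2]=48.000000
The bounds max(0,m−m')=0 and min(l+m,l−m')=2 give 3 terms
  k=0: (−1)^0·48.0000/(48)·0.9055^6·0.4244^0 = +0.551057
  k=1: (−1)^1·48.0000/(6)·0.9055^4·0.4244^2 = -0.968722
  k=2: (−1)^2·48.0000/(8)·0.9055^2·0.4244^4 = +0.159652
d^3_{1,1}(0.8767) = +0.551057 -0.968722 +0.159652 = -0.258014
Phases: e^{-i·(1)·5.7187}=+0.844864+0.534981i, e^{-i·(1)·2.4226}=-0.752470-0.658627i ⇒ D=+0.073116+0.247437i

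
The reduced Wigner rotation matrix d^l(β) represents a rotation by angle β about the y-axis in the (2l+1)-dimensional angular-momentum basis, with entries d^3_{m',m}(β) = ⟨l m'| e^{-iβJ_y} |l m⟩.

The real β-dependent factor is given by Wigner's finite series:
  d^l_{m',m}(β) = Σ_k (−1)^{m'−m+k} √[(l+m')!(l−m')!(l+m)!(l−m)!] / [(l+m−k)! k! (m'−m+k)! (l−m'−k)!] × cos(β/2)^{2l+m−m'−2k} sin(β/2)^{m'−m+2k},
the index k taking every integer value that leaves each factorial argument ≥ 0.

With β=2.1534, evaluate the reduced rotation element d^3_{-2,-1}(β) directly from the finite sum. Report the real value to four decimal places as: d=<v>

d=-0.3935

d^3_{-2,-1}(β=2.1534) via Wigner's sum:
Half-angle: c=0.474236, s=0.880398. N=√(1·120·2·24)=75.894664
k: max(0,(-1)−(-2))=1 … min(3+(-1),3−(-2))=2
  k=1: (−1)^0·75.8947/(24)·0.4742^5·0.8804^1 = +0.066781
  k=2: (−1)^1·75.8947/(12)·0.4742^3·0.8804^3 = -0.460310
d^3_{-2,-1}(2.1534) = +0.066781 -0.460310 = -0.393529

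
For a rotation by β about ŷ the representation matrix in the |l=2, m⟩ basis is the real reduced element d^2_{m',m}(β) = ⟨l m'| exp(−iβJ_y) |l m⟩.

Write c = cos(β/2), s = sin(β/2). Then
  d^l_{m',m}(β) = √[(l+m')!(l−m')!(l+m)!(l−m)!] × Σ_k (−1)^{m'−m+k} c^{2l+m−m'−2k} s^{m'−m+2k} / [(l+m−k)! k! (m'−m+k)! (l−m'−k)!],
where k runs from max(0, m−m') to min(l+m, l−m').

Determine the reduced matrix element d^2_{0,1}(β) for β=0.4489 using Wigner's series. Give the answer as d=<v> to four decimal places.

d^2_{0,1}(β=0.4489) via Wigner's sum:
With c≡cos(β/2)=0.974917 and s≡sin(β/2)=0.222570, N=[2·2·6·1]^{1/2}=4.898979
k: max(0,(1)−(0))=1 … min(2+(1),2−(0))=2
  k=1: (−1)^0·4.8990/(2)·0.9749^3·0.2226^1 = +0.505179
  k=2: (−1)^1·4.8990/(2)·0.9749^1·0.2226^3 = -0.026330
d^2_{0,1}(0.4489) = +0.505179 -0.026330 = +0.478849

d=0.4788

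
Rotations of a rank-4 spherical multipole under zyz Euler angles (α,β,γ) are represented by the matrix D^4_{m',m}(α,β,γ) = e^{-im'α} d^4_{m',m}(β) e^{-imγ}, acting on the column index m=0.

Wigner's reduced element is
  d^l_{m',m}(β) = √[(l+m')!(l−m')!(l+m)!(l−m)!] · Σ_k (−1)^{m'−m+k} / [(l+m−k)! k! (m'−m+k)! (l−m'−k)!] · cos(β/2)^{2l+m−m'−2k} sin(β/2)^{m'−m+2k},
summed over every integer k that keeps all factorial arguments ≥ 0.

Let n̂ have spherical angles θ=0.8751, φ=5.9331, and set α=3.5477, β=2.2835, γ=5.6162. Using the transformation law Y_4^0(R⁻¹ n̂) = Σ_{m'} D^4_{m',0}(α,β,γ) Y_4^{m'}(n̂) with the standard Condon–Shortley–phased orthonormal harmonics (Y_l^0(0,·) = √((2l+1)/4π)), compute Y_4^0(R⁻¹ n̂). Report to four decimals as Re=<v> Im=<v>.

Re=-0.0731 Im=0.0000

Need the full column D^4_{m',0} for m'=−4..4 at α=3.5477, β=2.2835, γ=5.6162.
cos(β/2)=0.416004, sin(β/2)=0.909363
d^4_{-4,0}: single k=4 term ⇒ +0.171351;  D = -0.009186+0.171105i
d^4_{-3,0}: k∈[3..4] ⇒ +0.110857 -0.529715 = -0.418858;  D = +0.144599+0.393107i
d^4_{-2,0}: k∈[2..4] ⇒ +0.040661 -0.518117 +0.928409 = +0.450953;  D = +0.310207+0.327307i
d^4_{-1,0}: k∈[1..4] ⇒ +0.008769 -0.251399 +1.201280 -0.956694 = +0.001955;  D = -0.001796-0.000772i
d^4_{0,0}: k∈[0..4] ⇒ +0.000897 -0.068577 +0.737294 -1.565806 +0.467625 = -0.428567;  D = -0.428567+0.000000i
d^4_{1,0}: k∈[0..3] ⇒ -0.008769 +0.251399 -1.201280 +0.956694 = -0.001955;  D = +0.001796-0.000772i
d^4_{2,0}: k∈[0..2] ⇒ +0.040661 -0.518117 +0.928409 = +0.450953;  D = +0.310207-0.327307i
d^4_{3,0}: k∈[0..1] ⇒ -0.110857 +0.529715 = +0.418858;  D = -0.144599+0.393107i
d^4_{4,0}: single k=0 term ⇒ +0.171351;  D = -0.009186-0.171105i
Y_4^{m'}(θ=0.8751,φ=5.9331) and Σ D·Y over m':
  (-0.0092+0.1711i)·(+0.0261+0.1514i)  (+0.1446+0.3931i)·(+0.1805+0.3148i)  (+0.3102+0.3273i)·(+0.2827+0.2382i)  (-0.0018-0.0008i)·(-0.0272-0.0099i)  (-0.4286+0.0000i)·(-0.3615+0.0000i)  (+0.0018-0.0008i)·(+0.0272-0.0099i)  (+0.3102-0.3273i)·(+0.2827-0.2382i)  (-0.1446+0.3931i)·(-0.1805+0.3148i)  (-0.0092-0.1711i)·(+0.0261-0.1514i)
Y_4^0(R⁻¹ n̂) = -0.073108-0.000000i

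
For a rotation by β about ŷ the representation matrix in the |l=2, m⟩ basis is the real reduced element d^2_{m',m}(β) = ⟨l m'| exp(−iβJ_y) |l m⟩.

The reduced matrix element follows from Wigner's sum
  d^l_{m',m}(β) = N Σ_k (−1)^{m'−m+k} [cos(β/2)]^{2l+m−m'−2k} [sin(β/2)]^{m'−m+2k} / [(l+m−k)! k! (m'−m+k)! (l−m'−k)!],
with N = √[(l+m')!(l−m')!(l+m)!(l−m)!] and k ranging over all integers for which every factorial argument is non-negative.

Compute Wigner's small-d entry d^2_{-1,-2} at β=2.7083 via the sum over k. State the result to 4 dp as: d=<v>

d=-0.0194

d^2_{-1,-2}(β=2.7083) via Wigner's sum:
c=cos(2.7083/2)=0.214956, s=sin(2.7083/2)=0.976624; N=√[1·6·1·24]=12.000000
Admissible k: 0..0 (factorial args all ≥0)
  k=0: (−1)^1·12.0000/(6)·0.2150^3·0.9766^1 = -0.019400
d^2_{-1,-2}(2.7083) = -0.019400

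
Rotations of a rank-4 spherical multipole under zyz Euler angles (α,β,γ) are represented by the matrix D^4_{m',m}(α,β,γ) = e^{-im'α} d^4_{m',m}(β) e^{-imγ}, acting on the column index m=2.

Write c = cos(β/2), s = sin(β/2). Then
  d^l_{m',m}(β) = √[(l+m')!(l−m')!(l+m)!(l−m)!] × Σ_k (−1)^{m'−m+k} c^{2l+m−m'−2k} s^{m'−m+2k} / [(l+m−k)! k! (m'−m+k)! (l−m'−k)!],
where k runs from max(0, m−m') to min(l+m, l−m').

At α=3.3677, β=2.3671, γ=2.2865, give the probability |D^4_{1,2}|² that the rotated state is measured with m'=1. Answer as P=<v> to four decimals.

P=0.1548

D^4_{1,2}(3.3677,2.3671,2.2865) = e^{-i·1·3.3677}·d^4_{1,2}(2.3671)·e^{-i·2·2.2865}. Compute d first:
Half-angle: c=0.377640, s=0.925952. N=√(120·6·720·2)=1018.233765
k∈{1,2,3} keeps every argument non-negative
  k=1: (−1)^0·1018.2338/(240)·0.3776^7·0.9260^1 = +0.004303
  k=2: (−1)^1·1018.2338/(48)·0.3776^5·0.9260^3 = -0.129349
  k=3: (−1)^2·1018.2338/(72)·0.3776^3·0.9260^5 = +0.518433
d^4_{1,2}(2.3671) = +0.004303 -0.129349 +0.518433 = +0.393387
|D^4_{1,2}|² = |d^4_{1,2}(β)|² = (+0.393387)² = 0.154753 (the z-rotation phases have unit modulus)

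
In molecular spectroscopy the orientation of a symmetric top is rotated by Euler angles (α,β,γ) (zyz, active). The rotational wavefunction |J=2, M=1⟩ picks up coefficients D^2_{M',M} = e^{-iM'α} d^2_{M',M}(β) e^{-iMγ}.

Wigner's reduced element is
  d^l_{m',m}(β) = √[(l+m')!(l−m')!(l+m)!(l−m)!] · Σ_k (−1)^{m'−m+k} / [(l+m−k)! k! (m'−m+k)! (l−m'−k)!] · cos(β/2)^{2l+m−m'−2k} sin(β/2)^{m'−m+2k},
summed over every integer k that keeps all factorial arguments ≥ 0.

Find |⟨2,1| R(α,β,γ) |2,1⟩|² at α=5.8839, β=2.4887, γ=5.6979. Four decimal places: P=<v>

Split into d^2_{1,1}(β=2.4887) × two z-phases.
c=cos(2.4887/2)=0.320679, s=sin(2.4887/2)=0.947188; N=√[6·1·6·1]=6.000000
The bounds max(0,m−m')=0 and min(l+m,l−m')=1 give 2 terms
  k=0: (−1)^0·6.0000/(6)·0.3207^4·0.9472^0 = +0.010575
  k=1: (−1)^1·6.0000/(2)·0.3207^2·0.9472^2 = -0.276780
d^2_{1,1}(2.4887) = +0.010575 -0.276780 = -0.266205
|D^2_{1,1}|² = |d^2_{1,1}(β)|² = (-0.266205)² = 0.070865 (the z-rotation phases have unit modulus)

P=0.0709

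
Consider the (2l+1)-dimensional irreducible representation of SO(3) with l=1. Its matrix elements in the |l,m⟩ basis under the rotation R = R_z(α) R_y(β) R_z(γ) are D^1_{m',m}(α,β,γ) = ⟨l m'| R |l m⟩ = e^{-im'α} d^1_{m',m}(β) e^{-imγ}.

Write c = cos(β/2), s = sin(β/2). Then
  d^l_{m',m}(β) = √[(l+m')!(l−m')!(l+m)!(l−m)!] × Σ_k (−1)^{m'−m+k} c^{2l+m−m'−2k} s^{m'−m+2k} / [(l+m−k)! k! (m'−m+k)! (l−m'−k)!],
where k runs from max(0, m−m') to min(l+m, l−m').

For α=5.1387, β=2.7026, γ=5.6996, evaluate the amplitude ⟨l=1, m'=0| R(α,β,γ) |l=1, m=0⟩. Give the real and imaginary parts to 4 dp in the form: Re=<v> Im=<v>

Split into d^1_{0,0}(β=2.7026) × two z-phases.
c=cos(2.7026/2)=0.217738, s=sin(2.7026/2)=0.976007; N=√[1·1·1·1]=1.000000
k: max(0,(0)−(0))=0 … min(1+(0),1−(0))=1
  k=0: (−1)^0·1.0000/(1)·0.2177^2·0.9760^0 = +0.047410
  k=1: (−1)^1·1.0000/(1)·0.2177^0·0.9760^2 = -0.952590
d^1_{0,0}(2.7026) = +0.047410 -0.952590 = -0.905180
Phases: e^{-i·(0)·5.1387}=+1.000000+0.000000i, e^{-i·(0)·5.6996}=+1.000000+0.000000i ⇒ D=-0.905180+0.000000i

Re=-0.9052 Im=0.0000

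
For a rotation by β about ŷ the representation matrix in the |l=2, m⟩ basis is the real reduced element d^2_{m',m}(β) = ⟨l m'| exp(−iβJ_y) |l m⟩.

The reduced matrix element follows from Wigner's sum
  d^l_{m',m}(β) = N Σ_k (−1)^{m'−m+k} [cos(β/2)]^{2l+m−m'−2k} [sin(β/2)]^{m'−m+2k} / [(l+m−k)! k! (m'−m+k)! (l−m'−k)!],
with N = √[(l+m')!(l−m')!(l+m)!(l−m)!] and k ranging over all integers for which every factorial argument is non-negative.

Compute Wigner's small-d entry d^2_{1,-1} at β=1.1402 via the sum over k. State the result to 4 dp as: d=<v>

d=0.5345

d^2_{1,-1}(β=1.1402) via Wigner's sum:
With c≡cos(β/2)=0.841847 and s≡sin(β/2)=0.539716, N=[6·1·1·6]^{1/2}=6.000000
Admissible k: 0..1 (factorial args all ≥0)
  k=0: (−1)^2·6.0000/(2)·0.8418^2·0.5397^2 = +0.619325
  k=1: (−1)^3·6.0000/(6)·0.8418^0·0.5397^4 = -0.084852
d^2_{1,-1}(1.1402) = +0.619325 -0.084852 = +0.534473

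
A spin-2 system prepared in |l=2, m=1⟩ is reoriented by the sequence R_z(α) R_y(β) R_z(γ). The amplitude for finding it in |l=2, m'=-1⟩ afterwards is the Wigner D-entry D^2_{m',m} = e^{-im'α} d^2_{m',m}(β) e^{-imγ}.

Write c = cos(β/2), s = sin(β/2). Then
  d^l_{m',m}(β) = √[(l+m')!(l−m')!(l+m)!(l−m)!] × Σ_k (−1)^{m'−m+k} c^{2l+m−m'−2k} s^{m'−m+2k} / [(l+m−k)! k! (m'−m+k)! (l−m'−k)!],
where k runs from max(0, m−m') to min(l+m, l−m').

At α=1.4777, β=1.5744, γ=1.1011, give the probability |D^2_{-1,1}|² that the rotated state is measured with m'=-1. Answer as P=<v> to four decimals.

P=0.2482

First d^2_{-1,1}(β=1.5744), then the phase factors e^{-i(-1)α} and e^{-i(1)γ}:
c=cos(1.5744/2)=0.705832, s=sin(1.5744/2)=0.708380; N=√[1·6·6·1]=6.000000
k: max(0,(1)−(-1))=2 … min(2+(1),2−(-1))=3
  k=2: (−1)^0·6.0000/(2)·0.7058^2·0.7084^2 = +0.749990
  k=3: (−1)^1·6.0000/(6)·0.7058^0·0.7084^4 = -0.251805
d^2_{-1,1}(1.5744) = +0.749990 -0.251805 = +0.498185
|D^2_{-1,1}|² = |d^2_{-1,1}(β)|² = (+0.498185)² = 0.248188 (the z-rotation phases have unit modulus)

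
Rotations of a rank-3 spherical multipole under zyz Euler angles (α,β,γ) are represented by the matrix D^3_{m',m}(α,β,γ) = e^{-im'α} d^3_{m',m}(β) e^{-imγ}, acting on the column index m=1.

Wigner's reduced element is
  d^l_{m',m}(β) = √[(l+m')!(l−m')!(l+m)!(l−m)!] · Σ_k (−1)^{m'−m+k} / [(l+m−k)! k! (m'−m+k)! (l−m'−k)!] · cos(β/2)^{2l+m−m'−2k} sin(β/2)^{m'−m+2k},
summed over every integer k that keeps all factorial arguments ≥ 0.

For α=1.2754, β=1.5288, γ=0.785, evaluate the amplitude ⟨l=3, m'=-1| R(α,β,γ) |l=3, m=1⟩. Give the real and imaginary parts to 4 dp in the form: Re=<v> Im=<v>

First d^3_{-1,1}(β=1.5288), then the phase factors e^{-i(-1)α} and e^{-i(1)γ}:
Half-angle: c=0.721798, s=0.692104. N=√(2·24·24·2)=48.000000
k∈{2,3,4} keeps every argument non-negative
  k=2: (−1)^0·48.0000/(8)·0.7218^4·0.6921^2 = +0.780110
  k=3: (−1)^1·48.0000/(6)·0.7218^2·0.6921^4 = -0.956327
  k=4: (−1)^2·48.0000/(48)·0.7218^0·0.6921^6 = +0.109908
d^3_{-1,1}(1.5288) = +0.780110 -0.956327 +0.109908 = -0.066309
D = (+0.291119+0.956687i)·(-0.066309)·(+0.707388-0.706825i) = -0.058494-0.031230i

Re=-0.0585 Im=-0.0312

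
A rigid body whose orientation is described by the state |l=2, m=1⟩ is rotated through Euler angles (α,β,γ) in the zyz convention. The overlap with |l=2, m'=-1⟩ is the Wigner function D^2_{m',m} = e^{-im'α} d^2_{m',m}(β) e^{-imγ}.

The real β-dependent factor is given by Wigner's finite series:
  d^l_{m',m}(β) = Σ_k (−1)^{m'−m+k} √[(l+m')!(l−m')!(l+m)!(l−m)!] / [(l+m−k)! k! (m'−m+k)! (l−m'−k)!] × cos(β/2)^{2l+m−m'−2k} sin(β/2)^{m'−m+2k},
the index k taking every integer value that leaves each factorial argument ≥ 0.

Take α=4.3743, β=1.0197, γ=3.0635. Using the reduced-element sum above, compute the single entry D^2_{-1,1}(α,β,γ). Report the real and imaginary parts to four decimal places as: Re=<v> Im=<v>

Re=0.1254 Im=0.4712

First d^2_{-1,1}(β=1.0197), then the phase factors e^{-i(-1)α} and e^{-i(1)γ}:
c=cos(1.0197/2)=0.872818, s=sin(1.0197/2)=0.488046; N=√[1·6·6·1]=6.000000
k∈{2,3} keeps every argument non-negative
  k=2: (−1)^0·6.0000/(2)·0.8728^2·0.4880^2 = +0.544365
  k=3: (−1)^1·6.0000/(6)·0.8728^0·0.4880^4 = -0.056734
d^2_{-1,1}(1.0197) = +0.544365 -0.056734 = +0.487631
D = (-0.331685-0.943390i)·(+0.487631)·(-0.996952-0.078013i) = +0.125359+0.471242i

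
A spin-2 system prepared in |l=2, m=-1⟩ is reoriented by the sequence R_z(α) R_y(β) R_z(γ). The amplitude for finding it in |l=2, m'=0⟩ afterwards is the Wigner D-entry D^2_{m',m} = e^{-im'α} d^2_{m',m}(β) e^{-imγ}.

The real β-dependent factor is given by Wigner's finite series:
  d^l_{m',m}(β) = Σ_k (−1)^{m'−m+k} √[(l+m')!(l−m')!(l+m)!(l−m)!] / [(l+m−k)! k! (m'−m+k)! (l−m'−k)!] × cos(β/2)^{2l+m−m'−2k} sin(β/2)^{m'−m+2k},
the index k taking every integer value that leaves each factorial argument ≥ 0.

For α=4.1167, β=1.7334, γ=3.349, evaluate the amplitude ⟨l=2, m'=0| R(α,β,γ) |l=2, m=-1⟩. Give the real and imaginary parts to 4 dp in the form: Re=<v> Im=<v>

Split into d^2_{0,-1}(β=1.7334) × two z-phases.
With c≡cos(β/2)=0.647345 and s≡sin(β/2)=0.762197, N=[2·2·1·6]^{1/2}=4.898979
Admissible k: 0..1 (factorial args all ≥0)
  k=0: (−1)^1·4.8990/(2)·0.6473^3·0.7622^1 = -0.506467
  k=1: (−1)^2·4.8990/(2)·0.6473^1·0.7622^3 = +0.702123
d^2_{0,-1}(1.7334) = -0.506467 +0.702123 = +0.195656
Phases: e^{-i·(0)·4.1167}=+1.000000+0.000000i, e^{-i·(-1)·3.349}=-0.978568-0.205924i ⇒ D=-0.191463-0.040290i

Re=-0.1915 Im=-0.0403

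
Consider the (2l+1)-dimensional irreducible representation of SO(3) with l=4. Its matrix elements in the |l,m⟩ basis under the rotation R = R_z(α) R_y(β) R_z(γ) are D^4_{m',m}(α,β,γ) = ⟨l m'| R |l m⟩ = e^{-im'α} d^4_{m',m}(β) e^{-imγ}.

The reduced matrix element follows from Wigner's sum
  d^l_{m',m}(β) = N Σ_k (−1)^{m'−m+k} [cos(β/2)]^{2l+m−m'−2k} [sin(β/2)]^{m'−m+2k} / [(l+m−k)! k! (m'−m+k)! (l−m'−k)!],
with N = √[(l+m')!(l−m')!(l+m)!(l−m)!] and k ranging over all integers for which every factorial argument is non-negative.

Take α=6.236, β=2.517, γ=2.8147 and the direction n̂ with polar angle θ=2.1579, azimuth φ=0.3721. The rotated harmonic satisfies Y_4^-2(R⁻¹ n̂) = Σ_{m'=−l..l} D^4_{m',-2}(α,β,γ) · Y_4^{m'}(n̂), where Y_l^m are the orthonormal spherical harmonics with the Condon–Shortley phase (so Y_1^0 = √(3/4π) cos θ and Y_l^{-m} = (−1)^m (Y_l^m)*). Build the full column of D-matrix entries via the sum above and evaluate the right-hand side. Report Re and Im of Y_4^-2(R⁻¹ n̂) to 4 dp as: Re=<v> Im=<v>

Re=0.1502 Im=0.2695

Need the full column D^4_{m',-2} for m'=−4..4 at α=6.236, β=2.517, γ=2.8147.
cos(β/2)=0.307245, sin(β/2)=0.951631
d^4_{-4,-2}: single k=2 term ⇒ +0.004031;  D = +0.002683-0.003009i
d^4_{-3,-2}: k∈[1..2] ⇒ +0.000920 -0.026486 = -0.025565;  D = -0.017897+0.018256i
d^4_{-2,-2}: k∈[0..2] ⇒ +0.000079 -0.009142 +0.109623 = +0.100561;  D = +0.073706-0.068410i
d^4_{-1,-2}: k∈[0..2] ⇒ -0.001044 +0.050053 -0.320118 = -0.271108;  D = -0.207185+0.174854i
d^4_{0,-2}: k∈[0..2] ⇒ +0.007227 -0.184885 +0.665120 = +0.487463;  D = +0.386942-0.296473i
d^4_{1,-2}: k∈[0..2] ⇒ -0.033369 +0.480177 -0.921296 = -0.474488;  D = -0.389835+0.270495i
d^4_{2,-2}: k∈[0..2] ⇒ +0.109623 -0.841318 +0.672585 = -0.059110;  D = -0.050100+0.031369i
d^4_{3,-2}: k∈[0..1] ⇒ -0.254086 +0.812507 = +0.558421;  D = +0.486750-0.273694i
d^4_{4,-2}: single k=0 term ⇒ +0.370986;  D = +0.331588-0.166373i
Y_4^{m'}(θ=2.1579,φ=0.3721) and Σ D·Y over m':
  (+0.0027-0.0030i)·(+0.0175-0.2119i)  (-0.0179+0.0183i)·(-0.1757+0.3595i)  (+0.0737-0.0684i)·(+0.1958-0.1803i)  (-0.2072+0.1749i)·(+0.1732-0.0676i)  (+0.3869-0.2965i)·(-0.3078+0.0000i)  (-0.3898+0.2705i)·(-0.1732-0.0676i)  (-0.0501+0.0314i)·(+0.1958+0.1803i)  (+0.4867-0.2737i)·(+0.1757+0.3595i)  (+0.3316-0.1664i)·(+0.0175+0.2119i)
Y_4^-2(R⁻¹ n̂) = +0.150177+0.269475i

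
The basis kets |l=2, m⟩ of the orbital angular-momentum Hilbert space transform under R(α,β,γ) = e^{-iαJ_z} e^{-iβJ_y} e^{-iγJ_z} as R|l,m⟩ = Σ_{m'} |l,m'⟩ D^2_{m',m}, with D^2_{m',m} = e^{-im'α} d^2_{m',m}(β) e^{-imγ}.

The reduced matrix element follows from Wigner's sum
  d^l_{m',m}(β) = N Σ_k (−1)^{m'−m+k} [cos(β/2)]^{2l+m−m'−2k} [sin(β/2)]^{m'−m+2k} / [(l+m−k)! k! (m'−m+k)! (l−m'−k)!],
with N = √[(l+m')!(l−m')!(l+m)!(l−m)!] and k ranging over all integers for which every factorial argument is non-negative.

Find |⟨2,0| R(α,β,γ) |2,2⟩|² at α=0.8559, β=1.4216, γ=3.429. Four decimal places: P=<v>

P=0.3586

First d^2_{0,2}(β=1.4216), then the phase factors e^{-i(0)α} and e^{-i(2)γ}:
With c≡cos(β/2)=0.757840 and s≡sin(β/2)=0.652440, N=[2·2·24·1]^{1/2}=9.797959
Admissible k: 2..2 (factorial args all ≥0)
  k=2: (−1)^0·9.7980/(4)·0.7578^2·0.6524^2 = +0.598842
d^2_{0,2}(1.4216) = +0.598842
|D^2_{0,2}|² = |d^2_{0,2}(β)|² = (+0.598842)² = 0.358612 (the z-rotation phases have unit modulus)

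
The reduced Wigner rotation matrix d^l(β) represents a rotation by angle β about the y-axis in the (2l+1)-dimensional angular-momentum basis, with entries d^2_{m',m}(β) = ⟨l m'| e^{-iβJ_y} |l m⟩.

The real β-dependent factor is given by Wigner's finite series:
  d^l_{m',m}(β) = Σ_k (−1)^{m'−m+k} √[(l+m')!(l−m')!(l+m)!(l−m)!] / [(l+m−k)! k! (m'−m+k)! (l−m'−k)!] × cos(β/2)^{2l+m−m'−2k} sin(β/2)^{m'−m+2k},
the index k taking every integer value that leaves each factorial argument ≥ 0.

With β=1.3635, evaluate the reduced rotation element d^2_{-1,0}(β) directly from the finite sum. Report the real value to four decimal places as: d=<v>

d^2_{-1,0}(β=1.3635) via Wigner's sum:
With c≡cos(β/2)=0.776471 and s≡sin(β/2)=0.630153, N=[1·6·2·2]^{1/2}=4.898979
k∈{1,2} keeps every argument non-negative
  k=1: (−1)^0·4.8990/(2)·0.7765^3·0.6302^1 = +0.722599
  k=2: (−1)^1·4.8990/(2)·0.7765^1·0.6302^3 = -0.475925
d^2_{-1,0}(1.3635) = +0.722599 -0.475925 = +0.246674

d=0.2467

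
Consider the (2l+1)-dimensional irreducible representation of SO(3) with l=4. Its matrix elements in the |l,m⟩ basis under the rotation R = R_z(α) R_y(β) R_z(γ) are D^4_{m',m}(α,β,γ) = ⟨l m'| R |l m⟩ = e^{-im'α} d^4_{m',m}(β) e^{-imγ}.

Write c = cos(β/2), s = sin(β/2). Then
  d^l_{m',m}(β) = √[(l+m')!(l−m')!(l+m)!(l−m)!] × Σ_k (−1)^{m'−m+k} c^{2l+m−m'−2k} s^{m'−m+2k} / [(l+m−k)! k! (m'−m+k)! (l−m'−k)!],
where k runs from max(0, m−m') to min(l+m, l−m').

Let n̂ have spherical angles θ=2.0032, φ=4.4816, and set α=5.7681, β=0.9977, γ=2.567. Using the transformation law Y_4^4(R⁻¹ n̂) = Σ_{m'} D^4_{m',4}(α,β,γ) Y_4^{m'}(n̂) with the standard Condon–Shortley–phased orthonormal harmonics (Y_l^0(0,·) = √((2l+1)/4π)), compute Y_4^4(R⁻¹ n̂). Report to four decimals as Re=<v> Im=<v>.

Re=-0.1577 Im=-0.4133

Need the full column D^4_{m',4} for m'=−4..4 at α=5.7681, β=0.9977, γ=2.567.
cos(β/2)=0.878133, sin(β/2)=0.478416
d^4_{-4,4}: single k=8 term ⇒ +0.002744;  D = +0.002667+0.000647i
d^4_{-3,4}: single k=7 term ⇒ +0.014248;  D = +0.010395+0.009744i
d^4_{-2,4}: single k=6 term ⇒ +0.048925;  D = +0.014580+0.046702i
d^4_{-1,4}: single k=5 term ⇒ +0.127000;  D = -0.026783+0.124144i
d^4_{0,4}: single k=4 term ⇒ +0.260624;  D = -0.173330+0.194631i
d^4_{1,4}: single k=3 term ⇒ +0.427872;  D = -0.405042+0.137894i
d^4_{2,4}: single k=2 term ⇒ +0.555333;  D = -0.545656-0.103215i
d^4_{3,4}: single k=1 term ⇒ +0.544846;  D = -0.416007-0.351846i
d^4_{4,4}: single k=0 term ⇒ +0.353577;  D = -0.122461-0.331692i
Y_4^{m'}(θ=2.0032,φ=4.4816) and Σ D·Y over m':
  (+0.0027+0.0006i)·(+0.1814+0.2399i)  (+0.0104+0.0097i)·(-0.2506+0.3022i)  (+0.0146+0.0467i)·(-0.0566-0.0282i)  (-0.0268+0.1241i)·(-0.0729+0.3103i)  (-0.1733+0.1946i)·(-0.1258+0.0000i)  (-0.4050+0.1379i)·(+0.0729+0.3103i)  (-0.5457-0.1032i)·(-0.0566+0.0282i)  (-0.4160-0.3518i)·(+0.2506+0.3022i)  (-0.1225-0.3317i)·(+0.1814-0.2399i)
Y_4^4(R⁻¹ n̂) = -0.157737-0.413300i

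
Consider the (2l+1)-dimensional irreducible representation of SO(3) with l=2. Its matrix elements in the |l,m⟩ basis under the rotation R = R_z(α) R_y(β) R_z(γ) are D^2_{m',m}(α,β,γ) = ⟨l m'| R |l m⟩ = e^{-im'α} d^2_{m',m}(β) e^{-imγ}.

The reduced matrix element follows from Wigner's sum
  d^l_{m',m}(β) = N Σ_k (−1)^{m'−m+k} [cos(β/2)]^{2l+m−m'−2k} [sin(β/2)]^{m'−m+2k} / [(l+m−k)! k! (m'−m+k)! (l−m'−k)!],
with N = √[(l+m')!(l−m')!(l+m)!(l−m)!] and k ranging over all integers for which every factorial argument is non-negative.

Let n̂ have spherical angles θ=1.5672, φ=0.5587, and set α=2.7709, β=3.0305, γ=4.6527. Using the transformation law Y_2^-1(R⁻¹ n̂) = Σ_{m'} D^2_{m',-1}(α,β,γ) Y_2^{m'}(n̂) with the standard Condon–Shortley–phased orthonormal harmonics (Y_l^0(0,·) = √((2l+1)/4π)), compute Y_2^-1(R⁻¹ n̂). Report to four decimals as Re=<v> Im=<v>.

Re=-0.0413 Im=0.0346

Need the full column D^2_{m',-1} for m'=−2..2 at α=2.7709, β=3.0305, γ=4.6527.
cos(β/2)=0.055518, sin(β/2)=0.998458
d^2_{-2,-1}: single k=1 term ⇒ +0.000342;  D = -0.000245-0.000238i
d^2_{-1,-1}: k∈[0..1] ⇒ +0.000010 -0.009218 = -0.009209;  D = -0.003842-0.008369i
d^2_{0,-1}: k∈[0..1] ⇒ -0.000419 +0.135362 = +0.134943;  D = -0.008050-0.134703i
d^2_{1,-1}: k∈[0..1] ⇒ +0.009218 -0.993845 = -0.984627;  D = +0.301310-0.937391i
d^2_{2,-1}: single k=0 term ⇒ -0.110523;  D = -0.069642+0.085821i
Y_2^{m'}(θ=1.5672,φ=0.5587) and Σ D·Y over m':
  (-0.0002-0.0002i)·(+0.1692-0.3472i)  (-0.0038-0.0084i)·(+0.0024-0.0015i)  (-0.0080-0.1347i)·(-0.3154+0.0000i)  (+0.3013-0.9374i)·(-0.0024-0.0015i)  (-0.0696+0.0858i)·(+0.1692+0.3472i)
Y_2^-1(R⁻¹ n̂) = -0.041281+0.034616i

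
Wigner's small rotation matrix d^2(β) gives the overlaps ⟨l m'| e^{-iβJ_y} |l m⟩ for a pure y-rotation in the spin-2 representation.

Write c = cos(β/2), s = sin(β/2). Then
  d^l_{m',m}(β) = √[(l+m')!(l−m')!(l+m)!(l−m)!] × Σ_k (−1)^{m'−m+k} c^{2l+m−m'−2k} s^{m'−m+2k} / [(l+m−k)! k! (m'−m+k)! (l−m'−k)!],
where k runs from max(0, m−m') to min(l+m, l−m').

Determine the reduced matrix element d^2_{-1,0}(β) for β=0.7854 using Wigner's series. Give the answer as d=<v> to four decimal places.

d^2_{-1,0}(β=0.7854) via Wigner's sum:
With c≡cos(β/2)=0.923879 and s≡sin(β/2)=0.382684, N=[1·6·2·2]^{1/2}=4.898979
k∈{1,2} keeps every argument non-negative
  k=1: (−1)^0·4.8990/(2)·0.9239^3·0.3827^1 = +0.739200
  k=2: (−1)^1·4.8990/(2)·0.9239^1·0.3827^3 = -0.126827
d^2_{-1,0}(0.7854) = +0.739200 -0.126827 = +0.612372

d=0.6124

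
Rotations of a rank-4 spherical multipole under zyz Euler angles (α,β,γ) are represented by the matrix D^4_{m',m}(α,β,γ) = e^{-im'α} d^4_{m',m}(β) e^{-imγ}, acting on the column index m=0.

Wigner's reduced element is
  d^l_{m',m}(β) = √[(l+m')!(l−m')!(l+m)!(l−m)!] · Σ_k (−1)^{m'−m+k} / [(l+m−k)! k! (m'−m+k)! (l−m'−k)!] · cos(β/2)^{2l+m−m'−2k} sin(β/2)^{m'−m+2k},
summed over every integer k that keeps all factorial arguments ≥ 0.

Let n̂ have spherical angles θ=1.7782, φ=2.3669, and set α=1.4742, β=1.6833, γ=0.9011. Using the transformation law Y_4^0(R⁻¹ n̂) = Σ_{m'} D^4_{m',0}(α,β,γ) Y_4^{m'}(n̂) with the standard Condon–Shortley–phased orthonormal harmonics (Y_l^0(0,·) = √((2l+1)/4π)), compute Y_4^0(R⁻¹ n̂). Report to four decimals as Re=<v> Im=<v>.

Re=-0.3598 Im=0.0000

Need the full column D^4_{m',0} for m'=−4..4 at α=1.4742, β=1.6833, γ=0.9011.
cos(β/2)=0.666233, sin(β/2)=0.745743
d^4_{-4,0}: single k=4 term ⇒ +0.509814;  D = +0.472229-0.192120i
d^4_{-3,0}: k∈[3..4] ⇒ +0.644116 -0.807031 = -0.162915;  D = +0.046553+0.156122i
d^4_{-2,0}: k∈[2..4] ⇒ +0.461379 -1.541533 +0.724287 = -0.355868;  D = +0.349247-0.068324i
d^4_{-1,0}: k∈[1..4] ⇒ +0.194307 -1.460717 +1.830174 -0.382179 = +0.181584;  D = +0.017513+0.180738i
d^4_{0,0}: k∈[0..4] ⇒ +0.038816 -0.778138 +2.193640 -1.221544 +0.095657 = +0.328431;  D = +0.328431+0.000000i
d^4_{1,0}: k∈[0..3] ⇒ -0.194307 +1.460717 -1.830174 +0.382179 = -0.181584;  D = -0.017513+0.180738i
d^4_{2,0}: k∈[0..2] ⇒ +0.461379 -1.541533 +0.724287 = -0.355868;  D = +0.349247+0.068324i
d^4_{3,0}: k∈[0..1] ⇒ -0.644116 +0.807031 = +0.162915;  D = -0.046553+0.156122i
d^4_{4,0}: single k=0 term ⇒ +0.509814;  D = +0.472229+0.192120i
Y_4^{m'}(θ=1.7782,φ=2.3669) and Σ D·Y over m':
  (+0.4722-0.1921i)·(-0.4054+0.0174i)  (+0.0466+0.1561i)·(-0.1652+0.1762i)  (+0.3492-0.0683i)·(-0.0048-0.2252i)  (+0.0175+0.1807i)·(-0.1842-0.1803i)  (+0.3284+0.0000i)·(+0.1894+0.0000i)  (-0.0175+0.1807i)·(+0.1842-0.1803i)  (+0.3492+0.0683i)·(-0.0048+0.2252i)  (-0.0466+0.1561i)·(+0.1652+0.1762i)  (+0.4722+0.1921i)·(-0.4054-0.0174i)
Y_4^0(R⁻¹ n̂) = -0.359842+0.000000i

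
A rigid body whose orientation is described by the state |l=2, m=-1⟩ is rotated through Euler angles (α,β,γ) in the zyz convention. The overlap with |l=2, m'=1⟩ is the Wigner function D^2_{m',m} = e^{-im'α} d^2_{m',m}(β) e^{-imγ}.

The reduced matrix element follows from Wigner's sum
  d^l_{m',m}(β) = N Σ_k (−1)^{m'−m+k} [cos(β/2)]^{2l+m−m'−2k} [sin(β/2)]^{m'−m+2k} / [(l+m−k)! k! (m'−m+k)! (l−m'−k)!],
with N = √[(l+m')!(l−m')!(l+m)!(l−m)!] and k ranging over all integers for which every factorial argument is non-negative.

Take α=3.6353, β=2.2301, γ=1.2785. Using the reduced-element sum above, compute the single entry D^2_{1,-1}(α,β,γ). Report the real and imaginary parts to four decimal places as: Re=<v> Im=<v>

Re=0.1284 Im=0.1283

D^2_{1,-1}(3.6353,2.2301,1.2785) = e^{-i·1·3.6353}·d^2_{1,-1}(2.2301)·e^{-i·-1·1.2785}. Compute d first:
c=cos(2.2301/2)=0.440133, s=sin(2.2301/2)=0.897933; N=√[6·1·1·6]=6.000000
k: max(0,(-1)−(1))=0 … min(2+(-1),2−(1))=1
  k=0: (−1)^2·6.0000/(2)·0.4401^2·0.8979^2 = +0.468572
  k=1: (−1)^3·6.0000/(6)·0.4401^0·0.8979^4 = -0.650093
d^2_{1,-1}(2.2301) = +0.468572 -0.650093 = -0.181521
D = (-0.880582+0.473894i)·(-0.181521)·(+0.288152+0.957585i) = +0.128433+0.128277i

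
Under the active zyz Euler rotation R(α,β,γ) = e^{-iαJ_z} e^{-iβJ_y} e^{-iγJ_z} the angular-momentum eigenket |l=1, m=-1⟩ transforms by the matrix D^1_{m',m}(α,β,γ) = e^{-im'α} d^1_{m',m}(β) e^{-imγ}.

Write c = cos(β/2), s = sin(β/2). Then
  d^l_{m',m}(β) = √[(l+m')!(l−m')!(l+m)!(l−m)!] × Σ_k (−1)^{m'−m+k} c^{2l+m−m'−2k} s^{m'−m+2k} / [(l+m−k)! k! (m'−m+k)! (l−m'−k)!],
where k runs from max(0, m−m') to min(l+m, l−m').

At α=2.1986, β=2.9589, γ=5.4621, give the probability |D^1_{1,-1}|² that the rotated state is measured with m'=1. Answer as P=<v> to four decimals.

D^1_{1,-1}(2.1986,2.9589,5.4621) = e^{-i·1·2.1986}·d^1_{1,-1}(2.9589)·e^{-i·-1·5.4621}. Compute d first:
Half-angle: c=0.091219, s=0.995831. N=√(2·1·1·2)=2.000000
The bounds max(0,m−m')=0 and min(l+m,l−m')=0 give 1 term
  k=0: (−1)^2·2.0000/(2)·0.0912^0·0.9958^2 = +0.991679
d^1_{1,-1}(2.9589) = +0.991679
|D^1_{1,-1}|² = |d^1_{1,-1}(β)|² = (+0.991679)² = 0.983427 (the z-rotation phases have unit modulus)

P=0.9834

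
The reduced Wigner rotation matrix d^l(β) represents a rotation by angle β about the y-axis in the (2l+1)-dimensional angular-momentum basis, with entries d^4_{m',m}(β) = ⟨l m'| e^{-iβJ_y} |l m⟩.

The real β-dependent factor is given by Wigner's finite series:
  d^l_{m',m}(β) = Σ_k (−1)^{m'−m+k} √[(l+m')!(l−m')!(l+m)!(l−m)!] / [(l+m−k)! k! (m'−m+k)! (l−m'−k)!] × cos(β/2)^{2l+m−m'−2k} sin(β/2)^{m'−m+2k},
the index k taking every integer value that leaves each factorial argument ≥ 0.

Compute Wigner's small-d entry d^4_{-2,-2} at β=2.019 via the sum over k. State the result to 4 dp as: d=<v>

d=0.4293

d^4_{-2,-2}(β=2.019) via Wigner's sum:
Half-angle: c=0.532284, s=0.846566. N=√(2·720·2·720)=1440.000000
The bounds max(0,m−m')=0 and min(l+m,l−m')=2 give 3 terms
  k=0: (−1)^0·1440.0000/(1440)·0.5323^8·0.8466^0 = +0.006444
  k=1: (−1)^1·1440.0000/(120)·0.5323^6·0.8466^2 = -0.195598
  k=2: (−1)^2·1440.0000/(96)·0.5323^4·0.8466^4 = +0.618455
d^4_{-2,-2}(2.019) = +0.006444 -0.195598 +0.618455 = +0.429301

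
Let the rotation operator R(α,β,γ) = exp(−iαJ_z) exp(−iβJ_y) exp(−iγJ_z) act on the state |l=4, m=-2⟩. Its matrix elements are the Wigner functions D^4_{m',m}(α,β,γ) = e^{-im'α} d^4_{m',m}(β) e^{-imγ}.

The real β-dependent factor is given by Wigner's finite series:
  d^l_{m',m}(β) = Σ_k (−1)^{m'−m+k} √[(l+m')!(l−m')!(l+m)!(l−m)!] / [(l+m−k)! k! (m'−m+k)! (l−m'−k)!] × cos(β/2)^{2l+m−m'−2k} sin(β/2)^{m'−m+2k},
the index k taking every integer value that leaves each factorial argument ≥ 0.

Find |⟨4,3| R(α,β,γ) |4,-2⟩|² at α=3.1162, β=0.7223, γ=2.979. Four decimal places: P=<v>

First d^4_{3,-2}(β=0.7223), then the phase factors e^{-i(3)α} and e^{-i(-2)γ}:
c=cos(0.7223/2)=0.935491, s=sin(0.7223/2)=0.353350; N=√[5040·1·2·720]=2693.993318
The bounds max(0,m−m')=0 and min(l+m,l−m')=1 give 2 terms
  k=0: (−1)^5·2693.9933/(240)·0.9355^3·0.3534^5 = -0.050621
  k=1: (−1)^6·2693.9933/(720)·0.9355^1·0.3534^7 = +0.002407
d^4_{3,-2}(0.7223) = -0.050621 +0.002407 = -0.048214
|D^4_{3,-2}|² = |d^4_{3,-2}(β)|² = (-0.048214)² = 0.002325 (the z-rotation phases have unit modulus)

P=0.0023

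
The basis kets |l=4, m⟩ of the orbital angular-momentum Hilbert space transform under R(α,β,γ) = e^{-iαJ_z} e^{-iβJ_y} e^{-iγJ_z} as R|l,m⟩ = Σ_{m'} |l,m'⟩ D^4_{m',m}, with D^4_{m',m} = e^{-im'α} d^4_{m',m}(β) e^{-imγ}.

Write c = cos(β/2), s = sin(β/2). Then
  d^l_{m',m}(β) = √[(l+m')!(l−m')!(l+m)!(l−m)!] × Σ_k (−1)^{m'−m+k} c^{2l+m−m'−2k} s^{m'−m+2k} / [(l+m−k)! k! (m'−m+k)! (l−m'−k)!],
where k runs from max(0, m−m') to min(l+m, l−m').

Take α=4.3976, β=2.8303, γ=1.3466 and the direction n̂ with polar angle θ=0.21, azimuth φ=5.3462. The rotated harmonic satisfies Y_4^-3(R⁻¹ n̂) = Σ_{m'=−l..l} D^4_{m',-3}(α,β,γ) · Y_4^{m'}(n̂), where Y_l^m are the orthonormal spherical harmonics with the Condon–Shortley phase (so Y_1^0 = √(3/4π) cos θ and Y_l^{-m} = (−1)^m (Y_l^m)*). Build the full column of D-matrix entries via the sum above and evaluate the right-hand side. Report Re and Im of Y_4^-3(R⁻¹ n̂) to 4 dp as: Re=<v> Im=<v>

Re=0.0474 Im=-0.0890

Need the full column D^4_{m',-3} for m'=−4..4 at α=4.3976, β=2.8303, γ=1.3466.
cos(β/2)=0.155019, sin(β/2)=0.987912
d^4_{-4,-3}: single k=1 term ⇒ +0.000006;  D = -0.000006+0.000002i
d^4_{-3,-3}: k∈[0..1] ⇒ +0.000000 -0.000095 = -0.000094;  D = +0.000004+0.000094i
d^4_{-2,-3}: k∈[0..1] ⇒ -0.000008 +0.000969 = +0.000961;  D = +0.000926+0.000255i
d^4_{-1,-3}: k∈[0..1] ⇒ +0.000108 -0.007277 = -0.007169;  D = +0.003949-0.005983i
d^4_{0,-3}: k∈[0..1] ⇒ -0.001021 +0.041477 = +0.040456;  D = -0.025204-0.031645i
d^4_{1,-3}: k∈[0..1] ⇒ +0.007277 -0.177315 = -0.170039;  D = -0.159270+0.059550i
d^4_{2,-3}: k∈[0..1] ⇒ -0.039348 +0.532690 = +0.493341;  D = +0.021213+0.492885i
d^4_{3,-3}: k∈[0..1] ⇒ +0.156378 -0.907287 = -0.750909;  D = +0.723347+0.201577i
d^4_{4,-3}: single k=0 term ⇒ -0.402676;  D = -0.222883+0.335367i
Y_4^{m'}(θ=0.21,φ=5.3462) and Σ D·Y over m':
  (-0.0000+0.0000i)·(-0.0007-0.0005i)  (+0.0000+0.0001i)·(-0.0105+0.0036i)  (+0.0009+0.0003i)·(-0.0247+0.0790i)  (+0.0039-0.0060i)·(+0.2111+0.2872i)  (-0.0252-0.0316i)·(+0.6694+0.0000i)  (-0.1593+0.0596i)·(-0.2111+0.2872i)  (+0.0212+0.4929i)·(-0.0247-0.0790i)  (+0.7233+0.2016i)·(+0.0105+0.0036i)  (-0.2229+0.3354i)·(-0.0007+0.0005i)
Y_4^-3(R⁻¹ n̂) = +0.047435-0.089044i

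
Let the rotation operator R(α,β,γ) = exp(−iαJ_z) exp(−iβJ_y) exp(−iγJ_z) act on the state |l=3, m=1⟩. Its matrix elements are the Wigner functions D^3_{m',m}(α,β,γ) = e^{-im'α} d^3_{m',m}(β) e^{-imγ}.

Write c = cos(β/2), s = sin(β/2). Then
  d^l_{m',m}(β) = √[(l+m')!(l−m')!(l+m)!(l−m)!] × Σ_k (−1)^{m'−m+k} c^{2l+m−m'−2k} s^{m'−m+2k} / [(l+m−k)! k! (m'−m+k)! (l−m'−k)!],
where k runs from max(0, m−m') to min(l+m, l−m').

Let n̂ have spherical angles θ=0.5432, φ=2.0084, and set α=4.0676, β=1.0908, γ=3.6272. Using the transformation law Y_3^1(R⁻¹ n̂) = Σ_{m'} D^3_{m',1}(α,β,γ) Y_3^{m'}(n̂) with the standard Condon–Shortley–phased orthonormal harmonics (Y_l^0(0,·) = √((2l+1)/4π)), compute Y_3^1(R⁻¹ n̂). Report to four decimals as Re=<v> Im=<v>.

Re=0.2663 Im=-0.0008

Need the full column D^3_{m',1} for m'=−3..3 at α=4.0676, β=1.0908, γ=3.6272.
cos(β/2)=0.854920, sin(β/2)=0.518760
d^3_{-3,1}: single k=4 term ⇒ +0.205004;  D = -0.135426+0.153904i
d^3_{-2,1}: k∈[3..4] ⇒ +0.551704 -0.101568 = +0.450135;  D = -0.091363-0.440766i
d^3_{-1,1}: k∈[2..4] ⇒ +0.862553 -0.423455 +0.019489 = +0.458588;  D = +0.414830+0.195497i
d^3_{0,1}: k∈[1..3] ⇒ +0.820700 -0.906542 +0.111263 = +0.025420;  D = -0.022482+0.011865i
d^3_{1,1}: k∈[0..2] ⇒ +0.390438 -1.150071 +0.317591 = -0.442042;  D = -0.070068+0.436453i
d^3_{2,1}: k∈[0..1] ⇒ -0.749193 +0.551704 = -0.197489;  D = -0.137028-0.142215i
d^3_{3,1}: single k=0 term ⇒ +0.556776;  D = -0.552635+0.067779i
Y_3^{m'}(θ=0.5432,φ=2.0084) and Σ D·Y over m':
  (-0.1354+0.1539i)·(+0.0557+0.0147i)  (-0.0914-0.4408i)·(-0.1498+0.1794i)  (+0.4148+0.1955i)·(-0.1886-0.4031i)  (-0.0225+0.0119i)·(+0.2122+0.0000i)  (-0.0701+0.4365i)·(+0.1886-0.4031i)  (-0.1370-0.1422i)·(-0.1498-0.1794i)  (-0.5526+0.0678i)·(-0.0557+0.0147i)
Y_3^1(R⁻¹ n̂) = +0.266285-0.000814i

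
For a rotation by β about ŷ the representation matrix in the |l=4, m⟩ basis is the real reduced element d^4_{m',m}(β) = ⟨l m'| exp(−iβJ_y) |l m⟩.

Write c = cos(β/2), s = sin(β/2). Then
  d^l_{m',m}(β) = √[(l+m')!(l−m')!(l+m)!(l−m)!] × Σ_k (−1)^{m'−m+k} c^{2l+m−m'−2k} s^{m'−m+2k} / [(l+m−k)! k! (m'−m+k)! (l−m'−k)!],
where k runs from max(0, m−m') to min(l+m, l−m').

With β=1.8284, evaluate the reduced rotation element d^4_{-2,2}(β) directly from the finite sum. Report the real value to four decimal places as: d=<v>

d^4_{-2,2}(β=1.8284) via Wigner's sum:
With c≡cos(β/2)=0.610424 and s≡sin(β/2)=0.792075, N=[2·720·720·2]^{1/2}=1440.000000
k∈{4,5,6} keeps every argument non-negative
  k=4: (−1)^0·1440.0000/(96)·0.6104^4·0.7921^4 = +0.819753
  k=5: (−1)^1·1440.0000/(120)·0.6104^2·0.7921^6 = -1.104184
  k=6: (−1)^2·1440.0000/(1440)·0.6104^0·0.7921^8 = +0.154927
d^4_{-2,2}(1.8284) = +0.819753 -1.104184 +0.154927 = -0.129503

d=-0.1295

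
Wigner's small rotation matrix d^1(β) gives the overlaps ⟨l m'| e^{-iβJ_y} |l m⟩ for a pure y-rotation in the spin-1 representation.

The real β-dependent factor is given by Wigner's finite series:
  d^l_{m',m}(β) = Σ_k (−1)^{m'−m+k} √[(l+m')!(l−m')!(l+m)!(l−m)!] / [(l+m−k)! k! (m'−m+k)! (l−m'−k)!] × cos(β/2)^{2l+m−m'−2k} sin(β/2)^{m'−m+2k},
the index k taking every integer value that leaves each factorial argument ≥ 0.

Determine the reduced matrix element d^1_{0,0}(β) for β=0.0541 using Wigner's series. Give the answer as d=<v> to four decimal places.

d=0.9985

d^1_{0,0}(β=0.0541) via Wigner's sum:
Half-angle: c=0.999634, s=0.027047. N=√(1·1·1·1)=1.000000
The bounds max(0,m−m')=0 and min(l+m,l−m')=1 give 2 terms
  k=0: (−1)^0·1.0000/(1)·0.9996^2·0.0270^0 = +0.999268
  k=1: (−1)^1·1.0000/(1)·0.9996^0·0.0270^2 = -0.000732
d^1_{0,0}(0.0541) = +0.999268 -0.000732 = +0.998537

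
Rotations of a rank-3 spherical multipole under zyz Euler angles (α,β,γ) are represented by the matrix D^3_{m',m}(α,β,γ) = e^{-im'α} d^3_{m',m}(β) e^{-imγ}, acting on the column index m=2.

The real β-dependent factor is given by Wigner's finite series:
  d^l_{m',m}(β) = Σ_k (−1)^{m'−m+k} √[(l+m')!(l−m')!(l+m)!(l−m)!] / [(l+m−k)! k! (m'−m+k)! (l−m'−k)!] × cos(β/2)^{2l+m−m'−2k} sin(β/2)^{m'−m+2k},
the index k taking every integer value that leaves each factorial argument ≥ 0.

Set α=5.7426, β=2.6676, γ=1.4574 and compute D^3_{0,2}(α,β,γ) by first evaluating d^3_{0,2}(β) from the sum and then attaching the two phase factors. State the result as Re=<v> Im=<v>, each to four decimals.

D^3_{0,2}(5.7426,2.6676,1.4574) = e^{-i·0·5.7426}·d^3_{0,2}(2.6676)·e^{-i·2·1.4574}. Compute d first:
Half-angle: c=0.234784, s=0.972048. N=√(6·6·120·1)=65.726707
k∈{2,3} keeps every argument non-negative
  k=2: (−1)^0·65.7267/(12)·0.2348^4·0.9720^2 = +0.015726
  k=3: (−1)^1·65.7267/(12)·0.2348^2·0.9720^4 = -0.269555
d^3_{0,2}(2.6676) = +0.015726 -0.269555 = -0.253829
Phases: e^{-i·(0)·5.7426}=+1.000000+0.000000i, e^{-i·(2)·1.4574}=-0.974393-0.224853i ⇒ D=+0.247330+0.057074i

Re=0.2473 Im=0.0571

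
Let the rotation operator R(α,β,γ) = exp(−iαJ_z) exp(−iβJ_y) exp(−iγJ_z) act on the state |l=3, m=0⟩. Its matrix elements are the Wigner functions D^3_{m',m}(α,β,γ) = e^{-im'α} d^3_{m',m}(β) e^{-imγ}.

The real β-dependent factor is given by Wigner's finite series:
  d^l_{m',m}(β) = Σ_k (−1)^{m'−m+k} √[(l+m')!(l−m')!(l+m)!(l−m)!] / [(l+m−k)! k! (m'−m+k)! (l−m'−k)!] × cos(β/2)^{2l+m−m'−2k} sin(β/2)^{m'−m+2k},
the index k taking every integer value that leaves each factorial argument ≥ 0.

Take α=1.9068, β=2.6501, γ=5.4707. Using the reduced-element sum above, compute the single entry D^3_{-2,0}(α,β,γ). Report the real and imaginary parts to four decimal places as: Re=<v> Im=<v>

First d^3_{-2,0}(β=2.6501), then the phase factors e^{-i(-2)α} and e^{-i(0)γ}:
With c≡cos(β/2)=0.243280 and s≡sin(β/2)=0.969956, N=[1·120·6·6]^{1/2}=65.726707
The bounds max(0,m−m')=2 and min(l+m,l−m')=3 give 2 terms
  k=2: (−1)^0·65.7267/(12)·0.2433^4·0.9700^2 = +0.018051
  k=3: (−1)^1·65.7267/(12)·0.2433^2·0.9700^4 = -0.286934
d^3_{-2,0}(2.6501) = +0.018051 -0.286934 = -0.268884
Phases: e^{-i·(-2)·1.9068}=-0.782574-0.622558i, e^{-i·(0)·5.4707}=+1.000000+0.000000i ⇒ D=+0.210421+0.167396i

Re=0.2104 Im=0.1674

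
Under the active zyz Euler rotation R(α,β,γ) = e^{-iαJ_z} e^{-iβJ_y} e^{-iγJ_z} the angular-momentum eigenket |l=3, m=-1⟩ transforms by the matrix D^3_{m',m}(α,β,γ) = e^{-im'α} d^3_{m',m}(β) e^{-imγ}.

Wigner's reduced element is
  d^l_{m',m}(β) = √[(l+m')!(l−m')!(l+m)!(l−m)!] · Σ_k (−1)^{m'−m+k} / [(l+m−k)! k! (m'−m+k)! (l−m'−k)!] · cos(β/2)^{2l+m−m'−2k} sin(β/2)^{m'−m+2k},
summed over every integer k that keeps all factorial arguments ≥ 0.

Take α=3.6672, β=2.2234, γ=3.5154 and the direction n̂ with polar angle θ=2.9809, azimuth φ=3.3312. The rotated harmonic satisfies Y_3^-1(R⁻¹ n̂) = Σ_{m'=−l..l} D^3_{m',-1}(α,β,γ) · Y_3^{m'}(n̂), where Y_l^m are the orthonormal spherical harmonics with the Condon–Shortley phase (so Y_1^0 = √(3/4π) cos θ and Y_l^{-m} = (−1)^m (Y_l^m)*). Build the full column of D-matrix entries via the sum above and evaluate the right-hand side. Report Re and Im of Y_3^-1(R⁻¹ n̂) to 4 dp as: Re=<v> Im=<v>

Re=-0.3210 Im=-0.1550

Need the full column D^3_{m',-1} for m'=−3..3 at α=3.6672, β=2.2234, γ=3.5154.
cos(β/2)=0.443138, sin(β/2)=0.896453
d^3_{-3,-1}: single k=2 term ⇒ +0.120021;  D = -0.044500+0.111467i
d^3_{-2,-1}: k∈[1..2] ⇒ +0.048442 -0.396488 = -0.348046;  D = +0.050557+0.344355i
d^3_{-1,-1}: k∈[0..2] ⇒ +0.007572 -0.247915 +0.760922 = +0.520580;  D = +0.323836+0.407595i
d^3_{0,-1}: k∈[0..2] ⇒ -0.053066 +0.651497 -0.888727 = -0.290295;  D = +0.270249+0.106005i
d^3_{1,-1}: k∈[0..2] ⇒ +0.185936 -1.014563 +0.518998 = -0.309629;  D = -0.306068+0.046821i
d^3_{2,-1}: k∈[0..1] ⇒ -0.396488 +0.811293 = +0.414804;  D = -0.323216+0.259989i
d^3_{3,-1}: single k=0 term ⇒ +0.491173;  D = +0.176600-0.458327i
Y_3^{m'}(θ=2.9809,φ=3.3312) and Σ D·Y over m':
  (-0.0445+0.1115i)·(-0.0014+0.0009i)  (+0.0506+0.3444i)·(-0.0240+0.0096i)  (+0.3238+0.4076i)·(-0.1966+0.0377i)  (+0.2702+0.1060i)·(-0.6896+0.0000i)  (-0.3061+0.0468i)·(+0.1966+0.0377i)  (-0.3232+0.2600i)·(-0.0240-0.0096i)  (+0.1766-0.4583i)·(+0.0014+0.0009i)
Y_3^-1(R⁻¹ n̂) = -0.320993-0.154993i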